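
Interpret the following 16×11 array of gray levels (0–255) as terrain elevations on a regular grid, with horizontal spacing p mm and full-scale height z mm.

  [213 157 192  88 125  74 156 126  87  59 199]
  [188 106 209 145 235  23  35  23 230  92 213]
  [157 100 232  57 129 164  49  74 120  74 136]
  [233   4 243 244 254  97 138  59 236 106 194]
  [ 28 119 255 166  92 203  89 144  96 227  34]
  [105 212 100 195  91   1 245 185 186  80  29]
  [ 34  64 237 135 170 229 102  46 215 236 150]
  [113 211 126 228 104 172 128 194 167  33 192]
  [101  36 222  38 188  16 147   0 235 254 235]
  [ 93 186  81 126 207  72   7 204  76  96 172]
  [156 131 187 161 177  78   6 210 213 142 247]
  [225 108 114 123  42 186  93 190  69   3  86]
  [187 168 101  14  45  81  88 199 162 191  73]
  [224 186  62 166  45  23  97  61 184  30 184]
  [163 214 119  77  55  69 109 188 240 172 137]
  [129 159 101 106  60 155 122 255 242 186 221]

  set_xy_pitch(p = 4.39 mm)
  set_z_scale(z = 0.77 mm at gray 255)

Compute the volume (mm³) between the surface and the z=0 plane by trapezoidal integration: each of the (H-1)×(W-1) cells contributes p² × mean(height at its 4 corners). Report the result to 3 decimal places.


height_mm = gray/255 × 0.77; cell vol = 4.39² × mean(4 corners)
unit = 4.39² × 0.77 / (4×255) = 0.0145485 mm³ per gray-sum
row 0: Σ corner-gray over 10 cells = 5137  → 74.7359
row 1: Σ corner-gray over 10 cells = 4888  → 71.1133
row 2: Σ corner-gray over 10 cells = 5480  → 79.7260
row 3: Σ corner-gray over 10 cells = 6033  → 87.7714
row 4: Σ corner-gray over 10 cells = 5568  → 81.0063
row 5: Σ corner-gray over 10 cells = 5776  → 84.0324
row 6: Σ corner-gray over 10 cells = 6083  → 88.4988
row 7: Σ corner-gray over 10 cells = 5639  → 82.0393
row 8: Σ corner-gray over 10 cells = 4983  → 72.4954
row 9: Σ corner-gray over 10 cells = 5388  → 78.3876
row 10: Σ corner-gray over 10 cells = 5180  → 75.3615
row 11: Σ corner-gray over 10 cells = 4525  → 65.8322
row 12: Σ corner-gray over 10 cells = 4474  → 65.0902
row 13: Σ corner-gray over 10 cells = 4902  → 71.3170
row 14: Σ corner-gray over 10 cells = 5908  → 85.9528
Σ rows: total corner-gray = 79964  → 1163.3599 mm³

1163.360


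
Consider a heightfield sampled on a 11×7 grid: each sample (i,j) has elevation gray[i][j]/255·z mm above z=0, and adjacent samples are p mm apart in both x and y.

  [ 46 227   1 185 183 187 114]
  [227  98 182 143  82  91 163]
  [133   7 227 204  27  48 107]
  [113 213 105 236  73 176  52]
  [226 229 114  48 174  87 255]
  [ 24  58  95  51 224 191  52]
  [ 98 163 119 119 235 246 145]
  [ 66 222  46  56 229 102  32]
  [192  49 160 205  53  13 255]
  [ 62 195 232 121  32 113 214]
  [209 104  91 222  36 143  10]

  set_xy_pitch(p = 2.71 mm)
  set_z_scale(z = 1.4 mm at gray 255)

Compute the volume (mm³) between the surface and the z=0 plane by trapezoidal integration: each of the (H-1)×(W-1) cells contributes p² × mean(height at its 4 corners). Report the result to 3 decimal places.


317.938

height_mm = gray/255 × 1.4; cell vol = 2.71² × mean(4 corners)
unit = 2.71² × 1.4 / (4×255) = 0.0100801 mm³ per gray-sum
row 0: Σ corner-gray over 6 cells = 3308  → 33.3451
row 1: Σ corner-gray over 6 cells = 2848  → 28.7082
row 2: Σ corner-gray over 6 cells = 3037  → 30.6134
row 3: Σ corner-gray over 6 cells = 3556  → 35.8450
row 4: Σ corner-gray over 6 cells = 3099  → 31.2383
row 5: Σ corner-gray over 6 cells = 3321  → 33.4761
row 6: Σ corner-gray over 6 cells = 3415  → 34.4237
row 7: Σ corner-gray over 6 cells = 2815  → 28.3756
row 8: Σ corner-gray over 6 cells = 3069  → 30.9359
row 9: Σ corner-gray over 6 cells = 3073  → 30.9763
Σ rows: total corner-gray = 31541  → 317.9376 mm³


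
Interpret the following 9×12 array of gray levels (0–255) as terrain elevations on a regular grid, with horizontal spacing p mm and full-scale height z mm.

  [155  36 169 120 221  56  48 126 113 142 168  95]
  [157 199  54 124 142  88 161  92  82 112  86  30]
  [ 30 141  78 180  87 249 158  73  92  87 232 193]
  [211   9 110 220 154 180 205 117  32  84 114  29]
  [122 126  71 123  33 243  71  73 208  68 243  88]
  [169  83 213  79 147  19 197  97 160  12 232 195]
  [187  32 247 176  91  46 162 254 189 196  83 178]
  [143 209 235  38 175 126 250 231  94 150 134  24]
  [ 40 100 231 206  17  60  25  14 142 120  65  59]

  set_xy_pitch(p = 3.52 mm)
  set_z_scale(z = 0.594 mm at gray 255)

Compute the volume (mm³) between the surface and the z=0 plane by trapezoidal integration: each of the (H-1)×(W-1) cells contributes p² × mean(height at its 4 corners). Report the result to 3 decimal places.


height_mm = gray/255 × 0.594; cell vol = 3.52² × mean(4 corners)
unit = 3.52² × 0.594 / (4×255) = 0.00721559 mm³ per gray-sum
row 0: Σ corner-gray over 11 cells = 5115  → 36.9077
row 1: Σ corner-gray over 11 cells = 5444  → 39.2816
row 2: Σ corner-gray over 11 cells = 5667  → 40.8907
row 3: Σ corner-gray over 11 cells = 5418  → 39.0940
row 4: Σ corner-gray over 11 cells = 5570  → 40.1908
row 5: Σ corner-gray over 11 cells = 6159  → 44.4408
row 6: Σ corner-gray over 11 cells = 6768  → 48.8351
row 7: Σ corner-gray over 11 cells = 5510  → 39.7579
Σ rows: total corner-gray = 45651  → 329.3987 mm³

329.399


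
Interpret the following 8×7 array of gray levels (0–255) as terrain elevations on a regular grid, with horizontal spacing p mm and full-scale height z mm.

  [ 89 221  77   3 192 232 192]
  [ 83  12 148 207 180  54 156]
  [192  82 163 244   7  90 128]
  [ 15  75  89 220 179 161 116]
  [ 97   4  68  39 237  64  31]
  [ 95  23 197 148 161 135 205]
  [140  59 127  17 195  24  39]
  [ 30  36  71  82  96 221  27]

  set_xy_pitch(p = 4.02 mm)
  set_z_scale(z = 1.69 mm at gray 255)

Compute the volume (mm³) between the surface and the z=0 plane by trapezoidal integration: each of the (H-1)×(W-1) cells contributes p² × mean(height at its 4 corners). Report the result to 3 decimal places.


509.539

height_mm = gray/255 × 1.69; cell vol = 4.02² × mean(4 corners)
unit = 4.02² × 1.69 / (4×255) = 0.0267756 mm³ per gray-sum
row 0: Σ corner-gray over 6 cells = 3172  → 84.9321
row 1: Σ corner-gray over 6 cells = 2933  → 78.5327
row 2: Σ corner-gray over 6 cells = 3071  → 82.2278
row 3: Σ corner-gray over 6 cells = 2531  → 67.7690
row 4: Σ corner-gray over 6 cells = 2580  → 69.0810
row 5: Σ corner-gray over 6 cells = 2651  → 70.9820
row 6: Σ corner-gray over 6 cells = 2092  → 56.0145
Σ rows: total corner-gray = 19030  → 509.5390 mm³


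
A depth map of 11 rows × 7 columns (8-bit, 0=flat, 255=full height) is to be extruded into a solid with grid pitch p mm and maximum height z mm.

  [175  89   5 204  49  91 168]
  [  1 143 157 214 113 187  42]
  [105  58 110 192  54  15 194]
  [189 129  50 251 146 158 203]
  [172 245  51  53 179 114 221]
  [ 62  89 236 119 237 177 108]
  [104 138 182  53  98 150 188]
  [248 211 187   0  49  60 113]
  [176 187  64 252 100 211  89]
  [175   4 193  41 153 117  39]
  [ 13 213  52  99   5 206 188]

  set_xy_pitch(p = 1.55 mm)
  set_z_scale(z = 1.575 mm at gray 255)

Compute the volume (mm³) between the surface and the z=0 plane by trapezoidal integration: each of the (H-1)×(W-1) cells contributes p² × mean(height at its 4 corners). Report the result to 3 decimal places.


115.507

height_mm = gray/255 × 1.575; cell vol = 1.55² × mean(4 corners)
unit = 1.55² × 1.575 / (4×255) = 0.00370974 mm³ per gray-sum
row 0: Σ corner-gray over 6 cells = 2890  → 10.7212
row 1: Σ corner-gray over 6 cells = 2828  → 10.4912
row 2: Σ corner-gray over 6 cells = 3017  → 11.1923
row 3: Σ corner-gray over 6 cells = 3537  → 13.1214
row 4: Σ corner-gray over 6 cells = 3563  → 13.2178
row 5: Σ corner-gray over 6 cells = 3420  → 12.6873
row 6: Σ corner-gray over 6 cells = 2909  → 10.7916
row 7: Σ corner-gray over 6 cells = 3268  → 12.1234
row 8: Σ corner-gray over 6 cells = 3123  → 11.5855
row 9: Σ corner-gray over 6 cells = 2581  → 9.5748
Σ rows: total corner-gray = 31136  → 115.5065 mm³


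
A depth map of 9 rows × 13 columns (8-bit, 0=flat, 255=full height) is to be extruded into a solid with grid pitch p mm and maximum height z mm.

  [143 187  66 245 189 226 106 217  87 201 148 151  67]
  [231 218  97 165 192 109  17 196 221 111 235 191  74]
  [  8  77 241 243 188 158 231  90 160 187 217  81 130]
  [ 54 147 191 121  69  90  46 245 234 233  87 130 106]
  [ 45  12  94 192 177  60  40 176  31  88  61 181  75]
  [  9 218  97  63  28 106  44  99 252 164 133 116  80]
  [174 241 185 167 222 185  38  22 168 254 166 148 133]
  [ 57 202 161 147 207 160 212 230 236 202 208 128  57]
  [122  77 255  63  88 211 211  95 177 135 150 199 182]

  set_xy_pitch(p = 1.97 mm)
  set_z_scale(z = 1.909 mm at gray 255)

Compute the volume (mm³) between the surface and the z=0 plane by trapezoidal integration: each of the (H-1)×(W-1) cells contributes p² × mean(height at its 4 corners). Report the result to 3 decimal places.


407.504

height_mm = gray/255 × 1.909; cell vol = 1.97² × mean(4 corners)
unit = 1.97² × 1.909 / (4×255) = 0.00726337 mm³ per gray-sum
row 0: Σ corner-gray over 12 cells = 7665  → 55.6737
row 1: Σ corner-gray over 12 cells = 7693  → 55.8771
row 2: Σ corner-gray over 12 cells = 7230  → 52.5142
row 3: Σ corner-gray over 12 cells = 5690  → 41.3286
row 4: Σ corner-gray over 12 cells = 5073  → 36.8471
row 5: Σ corner-gray over 12 cells = 6628  → 48.1416
row 6: Σ corner-gray over 12 cells = 8199  → 59.5524
row 7: Σ corner-gray over 12 cells = 7926  → 57.5695
Σ rows: total corner-gray = 56104  → 407.5041 mm³


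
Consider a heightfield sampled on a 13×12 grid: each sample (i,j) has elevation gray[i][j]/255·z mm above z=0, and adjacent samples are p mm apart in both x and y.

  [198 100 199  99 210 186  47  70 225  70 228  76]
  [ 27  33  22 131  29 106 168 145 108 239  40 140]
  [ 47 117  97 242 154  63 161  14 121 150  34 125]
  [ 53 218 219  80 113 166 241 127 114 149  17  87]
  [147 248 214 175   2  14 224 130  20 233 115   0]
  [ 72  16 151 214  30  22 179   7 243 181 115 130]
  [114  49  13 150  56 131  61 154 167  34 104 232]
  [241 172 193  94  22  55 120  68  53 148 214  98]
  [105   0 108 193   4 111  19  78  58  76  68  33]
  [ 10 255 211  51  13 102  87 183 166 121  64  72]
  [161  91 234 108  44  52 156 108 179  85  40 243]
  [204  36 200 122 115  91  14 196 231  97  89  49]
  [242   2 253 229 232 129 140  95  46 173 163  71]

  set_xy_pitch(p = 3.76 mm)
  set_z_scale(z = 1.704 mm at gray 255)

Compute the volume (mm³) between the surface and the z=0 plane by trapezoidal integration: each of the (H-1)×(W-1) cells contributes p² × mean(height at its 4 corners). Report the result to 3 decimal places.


1441.153

height_mm = gray/255 × 1.704; cell vol = 3.76² × mean(4 corners)
unit = 3.76² × 1.704 / (4×255) = 0.0236181 mm³ per gray-sum
row 0: Σ corner-gray over 11 cells = 5351  → 126.3805
row 1: Σ corner-gray over 11 cells = 4687  → 110.6981
row 2: Σ corner-gray over 11 cells = 5506  → 130.0413
row 3: Σ corner-gray over 11 cells = 5925  → 139.9373
row 4: Σ corner-gray over 11 cells = 5415  → 127.8921
row 5: Σ corner-gray over 11 cells = 4702  → 111.0523
row 6: Σ corner-gray over 11 cells = 4801  → 113.3905
row 7: Σ corner-gray over 11 cells = 4185  → 98.8418
row 8: Σ corner-gray over 11 cells = 4156  → 98.1569
row 9: Σ corner-gray over 11 cells = 5186  → 122.4835
row 10: Σ corner-gray over 11 cells = 5233  → 123.5936
row 11: Σ corner-gray over 11 cells = 5872  → 138.6855
Σ rows: total corner-gray = 61019  → 1441.1533 mm³


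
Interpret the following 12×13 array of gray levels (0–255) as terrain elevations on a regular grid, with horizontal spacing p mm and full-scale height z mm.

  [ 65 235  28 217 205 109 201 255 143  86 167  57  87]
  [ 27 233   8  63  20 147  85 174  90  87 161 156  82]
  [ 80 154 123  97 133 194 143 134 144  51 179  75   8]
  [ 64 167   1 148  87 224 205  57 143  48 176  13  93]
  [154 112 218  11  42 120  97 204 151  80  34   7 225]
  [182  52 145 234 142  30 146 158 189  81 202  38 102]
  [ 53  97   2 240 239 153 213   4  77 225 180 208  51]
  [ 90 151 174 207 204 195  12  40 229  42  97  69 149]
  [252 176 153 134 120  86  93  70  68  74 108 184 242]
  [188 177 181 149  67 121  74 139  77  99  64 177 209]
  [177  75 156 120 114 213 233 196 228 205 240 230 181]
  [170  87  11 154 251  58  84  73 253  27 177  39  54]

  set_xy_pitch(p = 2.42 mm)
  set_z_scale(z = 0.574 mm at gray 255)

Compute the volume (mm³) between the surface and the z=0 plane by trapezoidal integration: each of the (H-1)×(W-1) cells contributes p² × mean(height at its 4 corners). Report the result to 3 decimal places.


223.169

height_mm = gray/255 × 0.574; cell vol = 2.42² × mean(4 corners)
unit = 2.42² × 0.574 / (4×255) = 0.00329566 mm³ per gray-sum
row 0: Σ corner-gray over 12 cells = 6115  → 20.1530
row 1: Σ corner-gray over 12 cells = 5499  → 18.1228
row 2: Σ corner-gray over 12 cells = 5637  → 18.5776
row 3: Σ corner-gray over 12 cells = 5226  → 17.2231
row 4: Σ corner-gray over 12 cells = 5649  → 18.6172
row 5: Σ corner-gray over 12 cells = 6498  → 21.4152
row 6: Σ corner-gray over 12 cells = 6459  → 21.2867
row 7: Σ corner-gray over 12 cells = 6105  → 20.1200
row 8: Σ corner-gray over 12 cells = 6073  → 20.0145
row 9: Σ corner-gray over 12 cells = 7425  → 24.4703
row 10: Σ corner-gray over 12 cells = 7030  → 23.1685
Σ rows: total corner-gray = 67716  → 223.1689 mm³


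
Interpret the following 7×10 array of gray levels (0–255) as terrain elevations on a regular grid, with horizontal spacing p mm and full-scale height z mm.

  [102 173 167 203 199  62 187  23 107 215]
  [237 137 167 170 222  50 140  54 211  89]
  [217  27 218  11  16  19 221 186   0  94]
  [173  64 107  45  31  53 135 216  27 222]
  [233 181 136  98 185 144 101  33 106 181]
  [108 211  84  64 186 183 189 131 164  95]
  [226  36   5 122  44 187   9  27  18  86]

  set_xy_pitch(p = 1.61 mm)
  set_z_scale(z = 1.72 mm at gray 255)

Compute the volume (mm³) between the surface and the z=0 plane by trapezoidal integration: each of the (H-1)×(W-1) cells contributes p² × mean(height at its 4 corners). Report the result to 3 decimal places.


113.458

height_mm = gray/255 × 1.72; cell vol = 1.61² × mean(4 corners)
unit = 1.61² × 1.72 / (4×255) = 0.00437099 mm³ per gray-sum
row 0: Σ corner-gray over 9 cells = 5187  → 22.6723
row 1: Σ corner-gray over 9 cells = 4335  → 18.9483
row 2: Σ corner-gray over 9 cells = 3458  → 15.1149
row 3: Σ corner-gray over 9 cells = 4133  → 18.0653
row 4: Σ corner-gray over 9 cells = 5009  → 21.8943
row 5: Σ corner-gray over 9 cells = 3835  → 16.7628
Σ rows: total corner-gray = 25957  → 113.4578 mm³


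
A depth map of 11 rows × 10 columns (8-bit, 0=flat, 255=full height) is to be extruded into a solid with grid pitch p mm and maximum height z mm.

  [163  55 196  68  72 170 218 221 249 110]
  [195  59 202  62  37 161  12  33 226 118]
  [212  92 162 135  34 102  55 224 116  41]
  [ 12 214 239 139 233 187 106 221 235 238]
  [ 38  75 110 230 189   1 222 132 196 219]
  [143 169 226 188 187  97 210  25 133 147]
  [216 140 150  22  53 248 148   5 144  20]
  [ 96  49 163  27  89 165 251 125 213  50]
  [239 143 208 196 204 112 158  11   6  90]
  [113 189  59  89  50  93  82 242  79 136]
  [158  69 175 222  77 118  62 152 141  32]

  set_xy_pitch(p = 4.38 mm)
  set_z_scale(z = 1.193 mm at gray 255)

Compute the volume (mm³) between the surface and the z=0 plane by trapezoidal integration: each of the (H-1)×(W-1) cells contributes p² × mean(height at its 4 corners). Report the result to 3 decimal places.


height_mm = gray/255 × 1.193; cell vol = 4.38² × mean(4 corners)
unit = 4.38² × 1.193 / (4×255) = 0.0224382 mm³ per gray-sum
row 0: Σ corner-gray over 9 cells = 4668  → 104.7416
row 1: Σ corner-gray over 9 cells = 3990  → 89.5285
row 2: Σ corner-gray over 9 cells = 5491  → 123.2083
row 3: Σ corner-gray over 9 cells = 5965  → 133.8440
row 4: Σ corner-gray over 9 cells = 5327  → 119.5284
row 5: Σ corner-gray over 9 cells = 4816  → 108.0625
row 6: Σ corner-gray over 9 cells = 4366  → 97.9653
row 7: Σ corner-gray over 9 cells = 4715  → 105.7962
row 8: Σ corner-gray over 9 cells = 4420  → 99.1770
row 9: Σ corner-gray over 9 cells = 4237  → 95.0708
Σ rows: total corner-gray = 47995  → 1076.9226 mm³

1076.923


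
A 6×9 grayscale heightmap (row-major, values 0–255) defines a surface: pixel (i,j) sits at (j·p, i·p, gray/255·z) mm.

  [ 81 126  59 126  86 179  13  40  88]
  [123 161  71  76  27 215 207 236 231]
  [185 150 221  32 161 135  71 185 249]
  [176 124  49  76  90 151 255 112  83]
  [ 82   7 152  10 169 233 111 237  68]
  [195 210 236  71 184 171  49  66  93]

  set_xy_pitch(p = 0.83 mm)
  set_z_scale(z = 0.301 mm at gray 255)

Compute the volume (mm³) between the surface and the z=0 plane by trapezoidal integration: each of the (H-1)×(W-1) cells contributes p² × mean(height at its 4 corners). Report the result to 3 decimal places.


height_mm = gray/255 × 0.301; cell vol = 0.83² × mean(4 corners)
unit = 0.83² × 0.301 / (4×255) = 0.000203293 mm³ per gray-sum
row 0: Σ corner-gray over 8 cells = 3767  → 0.7658
row 1: Σ corner-gray over 8 cells = 4684  → 0.9522
row 2: Σ corner-gray over 8 cells = 4317  → 0.8776
row 3: Σ corner-gray over 8 cells = 3961  → 0.8052
row 4: Σ corner-gray over 8 cells = 4250  → 0.8640
Σ rows: total corner-gray = 20979  → 4.2649 mm³

4.265


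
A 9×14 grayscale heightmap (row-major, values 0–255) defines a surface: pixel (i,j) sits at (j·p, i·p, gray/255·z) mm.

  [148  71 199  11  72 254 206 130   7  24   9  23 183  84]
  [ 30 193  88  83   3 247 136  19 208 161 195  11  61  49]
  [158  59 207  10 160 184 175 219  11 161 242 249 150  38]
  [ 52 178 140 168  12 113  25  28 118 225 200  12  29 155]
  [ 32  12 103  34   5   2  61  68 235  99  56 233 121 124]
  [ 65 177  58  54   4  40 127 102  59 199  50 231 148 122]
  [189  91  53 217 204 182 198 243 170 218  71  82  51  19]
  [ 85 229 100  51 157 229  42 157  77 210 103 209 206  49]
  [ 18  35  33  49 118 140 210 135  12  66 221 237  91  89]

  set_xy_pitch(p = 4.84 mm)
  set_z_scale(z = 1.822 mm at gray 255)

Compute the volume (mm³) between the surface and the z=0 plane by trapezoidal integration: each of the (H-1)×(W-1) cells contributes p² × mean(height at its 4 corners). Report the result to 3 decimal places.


height_mm = gray/255 × 1.822; cell vol = 4.84² × mean(4 corners)
unit = 4.84² × 1.822 / (4×255) = 0.0418446 mm³ per gray-sum
row 0: Σ corner-gray over 13 cells = 5499  → 230.1032
row 1: Σ corner-gray over 13 cells = 6739  → 281.9904
row 2: Σ corner-gray over 13 cells = 6553  → 274.2074
row 3: Σ corner-gray over 13 cells = 4917  → 205.7497
row 4: Σ corner-gray over 13 cells = 4899  → 204.9965
row 5: Σ corner-gray over 13 cells = 6453  → 270.0229
row 6: Σ corner-gray over 13 cells = 7442  → 311.4072
row 7: Σ corner-gray over 13 cells = 6475  → 270.9435
Σ rows: total corner-gray = 48977  → 2049.4206 mm³

2049.421


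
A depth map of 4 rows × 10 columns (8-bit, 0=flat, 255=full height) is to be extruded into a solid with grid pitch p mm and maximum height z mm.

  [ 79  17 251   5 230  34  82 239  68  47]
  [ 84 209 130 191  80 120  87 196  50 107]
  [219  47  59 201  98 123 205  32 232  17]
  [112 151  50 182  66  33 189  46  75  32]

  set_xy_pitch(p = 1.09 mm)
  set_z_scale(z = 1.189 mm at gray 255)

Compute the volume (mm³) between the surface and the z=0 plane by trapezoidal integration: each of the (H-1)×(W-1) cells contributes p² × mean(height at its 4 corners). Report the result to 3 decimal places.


height_mm = gray/255 × 1.189; cell vol = 1.09² × mean(4 corners)
unit = 1.09² × 1.189 / (4×255) = 0.00138495 mm³ per gray-sum
row 0: Σ corner-gray over 9 cells = 4295  → 5.9484
row 1: Σ corner-gray over 9 cells = 4547  → 6.2974
row 2: Σ corner-gray over 9 cells = 3958  → 5.4816
Σ rows: total corner-gray = 12800  → 17.7274 mm³

17.727


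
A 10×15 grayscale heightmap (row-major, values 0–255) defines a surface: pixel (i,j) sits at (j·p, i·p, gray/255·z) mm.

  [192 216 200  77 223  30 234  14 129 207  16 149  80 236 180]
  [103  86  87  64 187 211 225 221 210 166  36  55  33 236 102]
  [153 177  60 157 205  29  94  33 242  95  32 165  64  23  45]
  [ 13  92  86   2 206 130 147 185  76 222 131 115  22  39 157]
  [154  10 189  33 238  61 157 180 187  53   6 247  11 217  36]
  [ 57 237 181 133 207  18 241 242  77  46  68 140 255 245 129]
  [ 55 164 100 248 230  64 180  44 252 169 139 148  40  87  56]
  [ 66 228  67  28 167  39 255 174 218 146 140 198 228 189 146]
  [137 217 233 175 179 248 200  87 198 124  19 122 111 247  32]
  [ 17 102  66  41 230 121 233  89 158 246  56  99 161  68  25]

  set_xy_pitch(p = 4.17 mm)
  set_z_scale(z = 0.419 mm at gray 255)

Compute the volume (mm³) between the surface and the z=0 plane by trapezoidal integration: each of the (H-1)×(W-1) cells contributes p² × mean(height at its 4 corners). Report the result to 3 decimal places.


485.487

height_mm = gray/255 × 0.419; cell vol = 4.17² × mean(4 corners)
unit = 4.17² × 0.419 / (4×255) = 0.00714309 mm³ per gray-sum
row 0: Σ corner-gray over 14 cells = 7833  → 55.9518
row 1: Σ corner-gray over 14 cells = 6789  → 48.4944
row 2: Σ corner-gray over 14 cells = 6026  → 43.0442
row 3: Σ corner-gray over 14 cells = 6444  → 46.0301
row 4: Σ corner-gray over 14 cells = 7734  → 55.2446
row 5: Σ corner-gray over 14 cells = 8207  → 58.6233
row 6: Σ corner-gray over 14 cells = 8207  → 58.6233
row 7: Σ corner-gray over 14 cells = 8855  → 63.2520
row 8: Σ corner-gray over 14 cells = 7871  → 56.2232
Σ rows: total corner-gray = 67966  → 485.4871 mm³


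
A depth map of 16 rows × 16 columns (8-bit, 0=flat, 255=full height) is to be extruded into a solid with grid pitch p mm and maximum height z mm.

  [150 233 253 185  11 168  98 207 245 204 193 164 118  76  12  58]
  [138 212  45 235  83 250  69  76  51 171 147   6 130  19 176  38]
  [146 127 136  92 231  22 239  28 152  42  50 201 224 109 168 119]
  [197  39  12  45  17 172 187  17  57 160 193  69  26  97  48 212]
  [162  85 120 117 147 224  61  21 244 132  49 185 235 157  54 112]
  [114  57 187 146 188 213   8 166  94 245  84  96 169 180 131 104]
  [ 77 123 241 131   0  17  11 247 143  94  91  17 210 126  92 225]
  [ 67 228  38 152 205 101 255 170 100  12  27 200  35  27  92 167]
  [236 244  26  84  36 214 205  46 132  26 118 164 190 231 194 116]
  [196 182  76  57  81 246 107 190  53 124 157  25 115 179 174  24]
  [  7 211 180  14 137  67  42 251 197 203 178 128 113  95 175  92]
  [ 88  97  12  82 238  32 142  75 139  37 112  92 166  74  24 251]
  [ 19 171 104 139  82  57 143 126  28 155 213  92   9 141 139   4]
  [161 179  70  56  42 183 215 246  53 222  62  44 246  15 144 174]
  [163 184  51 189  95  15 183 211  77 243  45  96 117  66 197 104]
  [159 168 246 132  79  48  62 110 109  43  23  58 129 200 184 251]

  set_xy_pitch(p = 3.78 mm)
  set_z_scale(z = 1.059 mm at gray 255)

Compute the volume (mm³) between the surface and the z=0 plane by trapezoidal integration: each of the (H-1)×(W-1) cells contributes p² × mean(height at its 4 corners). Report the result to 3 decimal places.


height_mm = gray/255 × 1.059; cell vol = 3.78² × mean(4 corners)
unit = 3.78² × 1.059 / (4×255) = 0.0148347 mm³ per gray-sum
row 0: Σ corner-gray over 15 cells = 8058  → 119.5382
row 1: Σ corner-gray over 15 cells = 7423  → 110.1181
row 2: Σ corner-gray over 15 cells = 6594  → 97.8202
row 3: Σ corner-gray over 15 cells = 6623  → 98.2504
row 4: Σ corner-gray over 15 cells = 8082  → 119.8942
row 5: Σ corner-gray over 15 cells = 7534  → 111.7648
row 6: Σ corner-gray over 15 cells = 6906  → 102.4486
row 7: Σ corner-gray over 15 cells = 7690  → 114.0790
row 8: Σ corner-gray over 15 cells = 7924  → 117.5503
row 9: Σ corner-gray over 15 cells = 7833  → 116.2004
row 10: Σ corner-gray over 15 cells = 7064  → 104.7925
row 11: Σ corner-gray over 15 cells = 6204  → 92.0346
row 12: Σ corner-gray over 15 cells = 7110  → 105.4749
row 13: Σ corner-gray over 15 cells = 7694  → 114.1383
row 14: Σ corner-gray over 15 cells = 7397  → 109.7324
Σ rows: total corner-gray = 110136  → 1633.8369 mm³

1633.837


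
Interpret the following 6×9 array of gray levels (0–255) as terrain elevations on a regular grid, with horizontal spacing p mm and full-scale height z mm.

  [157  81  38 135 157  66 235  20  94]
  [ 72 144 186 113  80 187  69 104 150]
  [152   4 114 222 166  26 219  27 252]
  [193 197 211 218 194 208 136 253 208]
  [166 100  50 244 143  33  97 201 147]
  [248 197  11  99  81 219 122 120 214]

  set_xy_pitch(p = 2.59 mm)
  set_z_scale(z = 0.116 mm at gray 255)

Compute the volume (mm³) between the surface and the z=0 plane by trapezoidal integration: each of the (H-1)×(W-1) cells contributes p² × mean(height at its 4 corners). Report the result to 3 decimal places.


17.042

height_mm = gray/255 × 0.116; cell vol = 2.59² × mean(4 corners)
unit = 2.59² × 0.116 / (4×255) = 0.000762882 mm³ per gray-sum
row 0: Σ corner-gray over 8 cells = 3703  → 2.8250
row 1: Σ corner-gray over 8 cells = 3948  → 3.0119
row 2: Σ corner-gray over 8 cells = 5195  → 3.9632
row 3: Σ corner-gray over 8 cells = 5284  → 4.0311
row 4: Σ corner-gray over 8 cells = 4209  → 3.2110
Σ rows: total corner-gray = 22339  → 17.0420 mm³


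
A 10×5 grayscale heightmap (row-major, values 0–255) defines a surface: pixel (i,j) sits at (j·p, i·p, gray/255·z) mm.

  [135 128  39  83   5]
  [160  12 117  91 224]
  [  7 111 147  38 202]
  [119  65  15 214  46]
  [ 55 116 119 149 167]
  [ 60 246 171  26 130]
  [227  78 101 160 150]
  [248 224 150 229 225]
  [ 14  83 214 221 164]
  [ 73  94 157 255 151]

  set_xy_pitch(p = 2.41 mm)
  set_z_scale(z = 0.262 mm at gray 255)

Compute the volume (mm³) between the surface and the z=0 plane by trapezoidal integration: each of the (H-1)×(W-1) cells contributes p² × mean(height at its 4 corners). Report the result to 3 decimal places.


27.839

height_mm = gray/255 × 0.262; cell vol = 2.41² × mean(4 corners)
unit = 2.41² × 0.262 / (4×255) = 0.00149188 mm³ per gray-sum
row 0: Σ corner-gray over 4 cells = 1464  → 2.1841
row 1: Σ corner-gray over 4 cells = 1625  → 2.4243
row 2: Σ corner-gray over 4 cells = 1554  → 2.3184
row 3: Σ corner-gray over 4 cells = 1743  → 2.6004
row 4: Σ corner-gray over 4 cells = 2066  → 3.0822
row 5: Σ corner-gray over 4 cells = 2131  → 3.1792
row 6: Σ corner-gray over 4 cells = 2734  → 4.0788
row 7: Σ corner-gray over 4 cells = 2893  → 4.3160
row 8: Σ corner-gray over 4 cells = 2450  → 3.6551
Σ rows: total corner-gray = 18660  → 27.8386 mm³


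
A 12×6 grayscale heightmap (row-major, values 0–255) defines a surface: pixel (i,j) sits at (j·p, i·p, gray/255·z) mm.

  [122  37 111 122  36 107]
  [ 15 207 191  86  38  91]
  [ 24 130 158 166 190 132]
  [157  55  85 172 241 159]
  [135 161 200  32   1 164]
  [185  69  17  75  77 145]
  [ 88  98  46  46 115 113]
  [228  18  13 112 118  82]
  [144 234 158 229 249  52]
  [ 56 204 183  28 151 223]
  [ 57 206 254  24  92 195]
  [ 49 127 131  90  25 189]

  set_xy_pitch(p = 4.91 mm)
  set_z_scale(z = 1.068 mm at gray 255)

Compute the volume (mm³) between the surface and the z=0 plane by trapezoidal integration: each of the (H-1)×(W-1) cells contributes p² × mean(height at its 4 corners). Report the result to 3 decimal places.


height_mm = gray/255 × 1.068; cell vol = 4.91² × mean(4 corners)
unit = 4.91² × 1.068 / (4×255) = 0.0252426 mm³ per gray-sum
row 0: Σ corner-gray over 5 cells = 1991  → 50.2580
row 1: Σ corner-gray over 5 cells = 2594  → 65.4793
row 2: Σ corner-gray over 5 cells = 2866  → 72.3453
row 3: Σ corner-gray over 5 cells = 2509  → 63.3337
row 4: Σ corner-gray over 5 cells = 1893  → 47.7842
row 5: Σ corner-gray over 5 cells = 1617  → 40.8173
row 6: Σ corner-gray over 5 cells = 1643  → 41.4736
row 7: Σ corner-gray over 5 cells = 2768  → 69.8715
row 8: Σ corner-gray over 5 cells = 3347  → 84.4870
row 9: Σ corner-gray over 5 cells = 2815  → 71.0579
row 10: Σ corner-gray over 5 cells = 2388  → 60.2793
Σ rows: total corner-gray = 26431  → 667.1871 mm³

667.187


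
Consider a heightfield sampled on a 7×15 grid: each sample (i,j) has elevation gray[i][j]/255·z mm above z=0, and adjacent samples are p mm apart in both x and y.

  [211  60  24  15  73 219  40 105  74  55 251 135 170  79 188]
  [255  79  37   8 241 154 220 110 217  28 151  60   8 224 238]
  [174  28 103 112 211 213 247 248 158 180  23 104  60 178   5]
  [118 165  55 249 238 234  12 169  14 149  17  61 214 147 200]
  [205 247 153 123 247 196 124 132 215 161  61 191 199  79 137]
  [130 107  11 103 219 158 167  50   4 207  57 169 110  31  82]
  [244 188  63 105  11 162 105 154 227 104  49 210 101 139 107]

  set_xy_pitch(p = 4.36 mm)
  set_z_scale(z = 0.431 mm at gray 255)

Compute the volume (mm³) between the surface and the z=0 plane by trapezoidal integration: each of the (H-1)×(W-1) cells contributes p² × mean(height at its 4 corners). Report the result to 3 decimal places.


height_mm = gray/255 × 0.431; cell vol = 4.36² × mean(4 corners)
unit = 4.36² × 0.431 / (4×255) = 0.00803249 mm³ per gray-sum
row 0: Σ corner-gray over 14 cells = 6566  → 52.7413
row 1: Σ corner-gray over 14 cells = 7476  → 60.0509
row 2: Σ corner-gray over 14 cells = 7675  → 61.6493
row 3: Σ corner-gray over 14 cells = 8364  → 67.1837
row 4: Σ corner-gray over 14 cells = 7596  → 61.0148
row 5: Σ corner-gray over 14 cells = 6585  → 52.8939
Σ rows: total corner-gray = 44262  → 355.5340 mm³

355.534


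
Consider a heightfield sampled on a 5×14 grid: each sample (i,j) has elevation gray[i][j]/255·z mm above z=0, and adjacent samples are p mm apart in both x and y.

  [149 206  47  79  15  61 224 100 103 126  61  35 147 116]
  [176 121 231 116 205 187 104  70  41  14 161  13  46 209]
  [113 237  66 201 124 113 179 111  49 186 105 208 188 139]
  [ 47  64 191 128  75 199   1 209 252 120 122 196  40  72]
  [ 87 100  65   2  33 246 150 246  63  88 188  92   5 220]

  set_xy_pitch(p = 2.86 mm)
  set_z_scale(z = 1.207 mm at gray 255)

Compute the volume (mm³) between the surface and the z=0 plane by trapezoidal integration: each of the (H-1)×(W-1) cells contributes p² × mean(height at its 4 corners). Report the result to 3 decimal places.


height_mm = gray/255 × 1.207; cell vol = 2.86² × mean(4 corners)
unit = 2.86² × 1.207 / (4×255) = 0.00967919 mm³ per gray-sum
row 0: Σ corner-gray over 13 cells = 5676  → 54.9391
row 1: Σ corner-gray over 13 cells = 6789  → 65.7120
row 2: Σ corner-gray over 13 cells = 7099  → 68.7126
row 3: Σ corner-gray over 13 cells = 6176  → 59.7787
Σ rows: total corner-gray = 25740  → 249.1424 mm³

249.142


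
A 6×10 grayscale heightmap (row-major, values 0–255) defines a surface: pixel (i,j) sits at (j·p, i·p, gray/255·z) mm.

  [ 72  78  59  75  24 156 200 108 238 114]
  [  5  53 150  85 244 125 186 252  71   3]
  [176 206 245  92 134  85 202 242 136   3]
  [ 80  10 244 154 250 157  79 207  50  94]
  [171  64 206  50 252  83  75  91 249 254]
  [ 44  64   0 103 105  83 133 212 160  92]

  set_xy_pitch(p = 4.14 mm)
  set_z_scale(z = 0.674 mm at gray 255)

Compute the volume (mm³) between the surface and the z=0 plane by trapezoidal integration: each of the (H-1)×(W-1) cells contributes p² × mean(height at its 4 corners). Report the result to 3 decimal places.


height_mm = gray/255 × 0.674; cell vol = 4.14² × mean(4 corners)
unit = 4.14² × 0.674 / (4×255) = 0.0113256 mm³ per gray-sum
row 0: Σ corner-gray over 9 cells = 4402  → 49.8552
row 1: Σ corner-gray over 9 cells = 5203  → 58.9270
row 2: Σ corner-gray over 9 cells = 5339  → 60.4673
row 3: Σ corner-gray over 9 cells = 5041  → 57.0922
row 4: Σ corner-gray over 9 cells = 4421  → 50.0704
Σ rows: total corner-gray = 24406  → 276.4121 mm³

276.412


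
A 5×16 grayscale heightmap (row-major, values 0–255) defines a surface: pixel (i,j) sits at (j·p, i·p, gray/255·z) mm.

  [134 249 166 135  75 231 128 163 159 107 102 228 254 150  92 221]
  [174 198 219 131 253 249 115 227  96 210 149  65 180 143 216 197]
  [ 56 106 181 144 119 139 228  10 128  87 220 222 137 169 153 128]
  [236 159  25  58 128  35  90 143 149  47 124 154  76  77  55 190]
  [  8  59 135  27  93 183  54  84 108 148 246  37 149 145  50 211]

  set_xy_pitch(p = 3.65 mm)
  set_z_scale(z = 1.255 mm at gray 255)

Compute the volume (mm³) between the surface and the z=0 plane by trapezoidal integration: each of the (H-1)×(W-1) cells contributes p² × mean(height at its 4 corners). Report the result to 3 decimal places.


545.949

height_mm = gray/255 × 1.255; cell vol = 3.65² × mean(4 corners)
unit = 3.65² × 1.255 / (4×255) = 0.0163919 mm³ per gray-sum
row 0: Σ corner-gray over 15 cells = 10106  → 165.6565
row 1: Σ corner-gray over 15 cells = 9543  → 156.4279
row 2: Σ corner-gray over 15 cells = 7336  → 120.2510
row 3: Σ corner-gray over 15 cells = 6321  → 103.6132
Σ rows: total corner-gray = 33306  → 545.9486 mm³


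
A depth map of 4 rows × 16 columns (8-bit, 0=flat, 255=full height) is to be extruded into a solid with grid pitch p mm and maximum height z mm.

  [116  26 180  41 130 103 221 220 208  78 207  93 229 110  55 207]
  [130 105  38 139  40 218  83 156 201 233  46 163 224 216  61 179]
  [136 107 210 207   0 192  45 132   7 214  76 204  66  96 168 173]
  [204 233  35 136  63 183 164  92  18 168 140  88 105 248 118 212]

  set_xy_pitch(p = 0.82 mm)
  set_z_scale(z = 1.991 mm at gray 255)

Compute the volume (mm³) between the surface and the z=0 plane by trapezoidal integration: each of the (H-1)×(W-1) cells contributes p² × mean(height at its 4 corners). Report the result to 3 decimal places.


height_mm = gray/255 × 1.991; cell vol = 0.82² × mean(4 corners)
unit = 0.82² × 1.991 / (4×255) = 0.0013125 mm³ per gray-sum
row 0: Σ corner-gray over 15 cells = 8280  → 10.8675
row 1: Σ corner-gray over 15 cells = 7912  → 10.3845
row 2: Σ corner-gray over 15 cells = 7755  → 10.1784
Σ rows: total corner-gray = 23947  → 31.4304 mm³

31.430


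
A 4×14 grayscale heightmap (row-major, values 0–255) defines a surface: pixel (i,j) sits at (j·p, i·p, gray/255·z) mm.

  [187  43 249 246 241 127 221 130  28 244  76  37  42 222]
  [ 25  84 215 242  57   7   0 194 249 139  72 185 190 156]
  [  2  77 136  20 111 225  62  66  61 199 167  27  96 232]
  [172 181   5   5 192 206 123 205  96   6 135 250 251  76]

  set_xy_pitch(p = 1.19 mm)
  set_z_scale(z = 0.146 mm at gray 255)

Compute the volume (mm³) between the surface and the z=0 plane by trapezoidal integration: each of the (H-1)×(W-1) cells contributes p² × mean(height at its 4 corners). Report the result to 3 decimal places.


height_mm = gray/255 × 0.146; cell vol = 1.19² × mean(4 corners)
unit = 1.19² × 0.146 / (4×255) = 0.000202697 mm³ per gray-sum
row 0: Σ corner-gray over 13 cells = 7226  → 1.4647
row 1: Σ corner-gray over 13 cells = 6177  → 1.2521
row 2: Σ corner-gray over 13 cells = 6286  → 1.2742
Σ rows: total corner-gray = 19689  → 3.9909 mm³

3.991


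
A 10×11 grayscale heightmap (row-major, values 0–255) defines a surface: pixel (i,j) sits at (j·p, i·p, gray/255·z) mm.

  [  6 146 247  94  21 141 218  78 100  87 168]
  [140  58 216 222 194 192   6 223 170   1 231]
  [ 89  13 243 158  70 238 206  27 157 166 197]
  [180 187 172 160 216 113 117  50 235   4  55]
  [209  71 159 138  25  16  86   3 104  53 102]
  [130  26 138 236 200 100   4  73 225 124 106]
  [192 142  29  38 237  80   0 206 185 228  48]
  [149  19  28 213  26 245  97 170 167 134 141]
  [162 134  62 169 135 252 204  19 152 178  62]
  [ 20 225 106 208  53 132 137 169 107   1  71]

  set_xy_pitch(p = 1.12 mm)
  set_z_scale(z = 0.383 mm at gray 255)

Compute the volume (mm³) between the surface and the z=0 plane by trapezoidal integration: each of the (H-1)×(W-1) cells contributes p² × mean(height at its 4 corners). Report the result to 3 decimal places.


height_mm = gray/255 × 0.383; cell vol = 1.12² × mean(4 corners)
unit = 1.12² × 0.383 / (4×255) = 0.000471015 mm³ per gray-sum
row 0: Σ corner-gray over 10 cells = 5373  → 2.5308
row 1: Σ corner-gray over 10 cells = 5777  → 2.7211
row 2: Σ corner-gray over 10 cells = 5585  → 2.6306
row 3: Σ corner-gray over 10 cells = 4364  → 2.0555
row 4: Σ corner-gray over 10 cells = 4109  → 1.9354
row 5: Σ corner-gray over 10 cells = 5018  → 2.3636
row 6: Σ corner-gray over 10 cells = 5018  → 2.3636
row 7: Σ corner-gray over 10 cells = 5322  → 2.5067
row 8: Σ corner-gray over 10 cells = 5201  → 2.4497
Σ rows: total corner-gray = 45767  → 21.5569 mm³

21.557


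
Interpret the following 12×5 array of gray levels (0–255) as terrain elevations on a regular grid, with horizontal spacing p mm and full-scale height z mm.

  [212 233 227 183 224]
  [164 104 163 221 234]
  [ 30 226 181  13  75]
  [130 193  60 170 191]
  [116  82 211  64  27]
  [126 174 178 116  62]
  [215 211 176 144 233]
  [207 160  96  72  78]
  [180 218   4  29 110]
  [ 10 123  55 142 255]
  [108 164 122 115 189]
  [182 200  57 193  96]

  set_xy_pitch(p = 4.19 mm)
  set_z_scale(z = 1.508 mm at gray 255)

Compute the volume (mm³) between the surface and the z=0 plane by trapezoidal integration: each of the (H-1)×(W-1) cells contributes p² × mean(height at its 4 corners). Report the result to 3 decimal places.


height_mm = gray/255 × 1.508; cell vol = 4.19² × mean(4 corners)
unit = 4.19² × 1.508 / (4×255) = 0.0259555 mm³ per gray-sum
row 0: Σ corner-gray over 4 cells = 3096  → 80.3582
row 1: Σ corner-gray over 4 cells = 2319  → 60.1908
row 2: Σ corner-gray over 4 cells = 2112  → 54.8180
row 3: Σ corner-gray over 4 cells = 2024  → 52.5339
row 4: Σ corner-gray over 4 cells = 1981  → 51.4178
row 5: Σ corner-gray over 4 cells = 2634  → 68.3668
row 6: Σ corner-gray over 4 cells = 2451  → 63.6169
row 7: Σ corner-gray over 4 cells = 1733  → 44.9809
row 8: Σ corner-gray over 4 cells = 1697  → 44.0465
row 9: Σ corner-gray over 4 cells = 2004  → 52.0148
row 10: Σ corner-gray over 4 cells = 2277  → 59.1006
Σ rows: total corner-gray = 24328  → 631.4451 mm³

631.445


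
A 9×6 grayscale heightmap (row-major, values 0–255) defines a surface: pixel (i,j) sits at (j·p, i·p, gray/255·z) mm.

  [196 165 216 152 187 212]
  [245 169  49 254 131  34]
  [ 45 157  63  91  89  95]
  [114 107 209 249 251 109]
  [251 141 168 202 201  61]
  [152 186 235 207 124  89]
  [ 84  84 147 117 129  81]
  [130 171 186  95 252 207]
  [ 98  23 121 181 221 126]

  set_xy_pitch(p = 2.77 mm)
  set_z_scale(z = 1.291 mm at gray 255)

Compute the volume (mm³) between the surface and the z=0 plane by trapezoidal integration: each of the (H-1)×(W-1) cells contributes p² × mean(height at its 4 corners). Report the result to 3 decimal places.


237.096

height_mm = gray/255 × 1.291; cell vol = 2.77² × mean(4 corners)
unit = 2.77² × 1.291 / (4×255) = 0.00971148 mm³ per gray-sum
row 0: Σ corner-gray over 5 cells = 3333  → 32.3684
row 1: Σ corner-gray over 5 cells = 2425  → 23.5503
row 2: Σ corner-gray over 5 cells = 2795  → 27.1436
row 3: Σ corner-gray over 5 cells = 3591  → 34.8739
row 4: Σ corner-gray over 5 cells = 3481  → 33.8057
row 5: Σ corner-gray over 5 cells = 2864  → 27.8137
row 6: Σ corner-gray over 5 cells = 2864  → 27.8137
row 7: Σ corner-gray over 5 cells = 3061  → 29.7269
Σ rows: total corner-gray = 24414  → 237.0962 mm³


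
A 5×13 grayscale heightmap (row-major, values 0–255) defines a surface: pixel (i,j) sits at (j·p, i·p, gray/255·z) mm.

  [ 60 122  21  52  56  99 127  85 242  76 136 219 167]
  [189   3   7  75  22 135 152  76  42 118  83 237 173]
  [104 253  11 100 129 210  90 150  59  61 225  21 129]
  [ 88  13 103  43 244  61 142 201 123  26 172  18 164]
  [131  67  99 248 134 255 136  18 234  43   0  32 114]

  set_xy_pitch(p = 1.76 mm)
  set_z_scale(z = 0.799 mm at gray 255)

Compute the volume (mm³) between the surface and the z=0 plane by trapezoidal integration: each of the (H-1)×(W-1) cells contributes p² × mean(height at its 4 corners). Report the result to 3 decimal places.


height_mm = gray/255 × 0.799; cell vol = 1.76² × mean(4 corners)
unit = 1.76² × 0.799 / (4×255) = 0.00242645 mm³ per gray-sum
row 0: Σ corner-gray over 12 cells = 4959  → 12.0328
row 1: Σ corner-gray over 12 cells = 5113  → 12.4065
row 2: Σ corner-gray over 12 cells = 5395  → 13.0907
row 3: Σ corner-gray over 12 cells = 5321  → 12.9112
Σ rows: total corner-gray = 20788  → 50.4411 mm³

50.441
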